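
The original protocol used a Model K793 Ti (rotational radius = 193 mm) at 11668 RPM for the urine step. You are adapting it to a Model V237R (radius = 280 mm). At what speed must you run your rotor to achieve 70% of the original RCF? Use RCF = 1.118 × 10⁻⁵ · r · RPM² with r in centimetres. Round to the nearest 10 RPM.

≈ 8100 RPM

Original rotor: r = 193 mm = 19.3 cm
RCF = 1.118 × 10⁻⁵ × r × N²
RCF_original = 1.118 × 10⁻⁵ × 19.3 × (11668)² = 1.118 × 10⁻⁵ × 19.3 × 136,142,224 ≈ 29,376 × g
Target RCF = 0.7 × 29,376 ≈ 20,563.2 × g
Your rotor: r = 280 mm = 28.0 cm
20,563.2 = 1.118 × 10⁻⁵ × 28 × N²
N² = 20,563.2 / (31.304 × 10⁻⁵) = 65,688,730
N ≈ √65,688,730 ≈ 8,104.9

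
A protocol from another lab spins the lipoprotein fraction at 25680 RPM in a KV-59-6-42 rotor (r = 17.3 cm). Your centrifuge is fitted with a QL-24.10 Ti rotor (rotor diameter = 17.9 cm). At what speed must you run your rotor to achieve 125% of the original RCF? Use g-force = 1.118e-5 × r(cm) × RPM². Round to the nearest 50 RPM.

RCF = 1.118 × 10⁻⁵ × r × N²
RCF_original = 1.118 × 10⁻⁵ × 17.3 × (25680)² = 1.118 × 10⁻⁵ × 17.3 × 659,462,400 ≈ 127,549.3 × g
Target RCF = 1.25 × 127,549.3 ≈ 159,436.6 × g
Your rotor: r = 17.9 / 2 = 8.95 cm
159,436.6 = 1.118 × 10⁻⁵ × 8.95 × N²
N² = 159,436.6 / (10.0061 × 10⁻⁵) = 1,593,394,030
N ≈ √1,593,394,030 ≈ 39,917.3

≈ 39900 RPM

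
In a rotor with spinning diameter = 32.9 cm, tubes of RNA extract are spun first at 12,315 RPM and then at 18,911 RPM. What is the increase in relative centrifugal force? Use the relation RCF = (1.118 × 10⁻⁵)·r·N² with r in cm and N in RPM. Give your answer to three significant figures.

37900 x g

r = 32.9 / 2 = 16.45 cm
RCF₁ = 1.118 × 10⁻⁵ × 16.45 × (12315)² = 1.118 × 10⁻⁵ × 16.45 × 151,659,225 ≈ 27,891.8 × g
RCF₂ = 1.118 × 10⁻⁵ × 16.45 × (18911)² = 1.118 × 10⁻⁵ × 16.45 × 357,625,921 ≈ 65,771.3 × g
Increase = 65,771.3 − 27,891.8 = 37,879.5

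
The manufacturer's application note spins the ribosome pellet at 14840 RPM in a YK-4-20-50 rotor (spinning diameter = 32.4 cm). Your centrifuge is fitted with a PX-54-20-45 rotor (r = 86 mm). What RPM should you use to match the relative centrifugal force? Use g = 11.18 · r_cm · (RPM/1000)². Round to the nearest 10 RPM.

Original rotor: r = 32.4 / 2 = 16.2 cm
RCF_original = 11.18 × 16.2 × (14.84)² = 11.18 × 16.2 × 220.2256 ≈ 39,886.4 × g
Your rotor: r = 86 mm = 8.6 cm
39,886.4 = 11.18 × 8.6 × (N/1000)²
(N/1000)² = 39,886.4 / 96.148 = 414.8438
N = 1000 × √414.8438 ≈ 20,367.7

20370 RPM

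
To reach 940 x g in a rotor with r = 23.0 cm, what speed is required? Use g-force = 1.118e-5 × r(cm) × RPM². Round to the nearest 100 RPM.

N ≈ 1900 RPM

940 = 1.118 × 10⁻⁵ × 23 × N²
N² = 940 / (25.714 × 10⁻⁵) = 3,655,596
N ≈ √3,655,596 ≈ 1,912.0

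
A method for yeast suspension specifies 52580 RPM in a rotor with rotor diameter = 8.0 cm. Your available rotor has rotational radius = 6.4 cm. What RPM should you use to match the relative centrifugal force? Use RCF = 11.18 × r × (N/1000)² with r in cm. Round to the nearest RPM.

41568 RPM

Original rotor: r = 8.0 / 2 = 4 cm
RCF_original = 11.18 × 4 × (52.58)² = 11.18 × 4 × 2,764.6564 ≈ 123,635.4 × g
123,635.4 = 11.18 × 6.4 × (N/1000)²
(N/1000)² = 123,635.4 / 71.552 = 1727.91
N = 1000 × √1727.91 ≈ 41,568.1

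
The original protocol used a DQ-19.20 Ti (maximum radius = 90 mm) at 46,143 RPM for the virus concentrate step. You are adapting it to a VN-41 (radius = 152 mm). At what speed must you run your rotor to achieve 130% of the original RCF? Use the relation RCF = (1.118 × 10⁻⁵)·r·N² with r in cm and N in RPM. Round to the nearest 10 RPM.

40480 RPM

Original rotor: r = 90 mm = 9.0 cm
RCF_original = 1.118 × 10⁻⁵ × 9 × (46143)² = 1.118 × 10⁻⁵ × 9 × 2,129,176,449 ≈ 214,237.7 × g
Target RCF = 1.3 × 214,237.7 ≈ 278,509 × g
Your rotor: r = 152 mm = 15.2 cm
278,509 = 1.118 × 10⁻⁵ × 15.2 × N²
N² = 278,509 / (16.9936 × 10⁻⁵) = 1,638,905,235
N ≈ √1,638,905,235 ≈ 40,483.4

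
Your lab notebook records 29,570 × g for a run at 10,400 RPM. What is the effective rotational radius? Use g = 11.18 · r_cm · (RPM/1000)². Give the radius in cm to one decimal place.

≈ 24.5 cm

RCF = 11.18 × r × (N/1000)²
29570 = 11.18 × r × (10.4)²
r = 29570 / (11.18 × 108.16) = 29570 / 1209.229 ≈ 24.454 cm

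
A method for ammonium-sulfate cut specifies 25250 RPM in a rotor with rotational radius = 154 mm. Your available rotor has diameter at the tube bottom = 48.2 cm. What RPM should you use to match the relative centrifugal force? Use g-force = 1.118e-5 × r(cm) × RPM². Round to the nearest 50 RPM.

Original rotor: r = 154 mm = 15.4 cm
RCF = 1.118 × 10⁻⁵ × r × N²
RCF_original = 1.118 × 10⁻⁵ × 15.4 × (25250)² = 1.118 × 10⁻⁵ × 15.4 × 637,562,500 ≈ 109,770.4 × g
Your rotor: r = 48.2 / 2 = 24.1 cm
109,770.4 = 1.118 × 10⁻⁵ × 24.1 × N²
N² = 109,770.4 / (26.9438 × 10⁻⁵) = 407,405,043
N ≈ √407,405,043 ≈ 20,184.3

≈ 20200 RPM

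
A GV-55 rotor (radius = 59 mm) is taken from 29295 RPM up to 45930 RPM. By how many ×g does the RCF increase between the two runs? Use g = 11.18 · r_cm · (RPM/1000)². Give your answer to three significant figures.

r = 59 mm = 5.9 cm
RCF₁ = 11.18 × 5.9 × (29.295)² = 11.18 × 5.9 × 858.197025 ≈ 56,608.4 × g
RCF₂ = 11.18 × 5.9 × (45.93)² = 11.18 × 5.9 × 2,109.5649 ≈ 139,151.1 × g
Increase = 139,151.1 − 56,608.4 = 82,542.7

≈ 82500 ×g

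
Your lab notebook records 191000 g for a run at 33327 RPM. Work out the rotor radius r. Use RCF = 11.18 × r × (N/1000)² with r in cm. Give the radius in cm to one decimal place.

≈ 15.4 cm

RCF = 11.18 × r × (N/1000)²
191000 = 11.18 × r × (33.327)²
r = 191000 / (11.18 × 1110.688929) = 191000 / 12417.5 ≈ 15.382 cm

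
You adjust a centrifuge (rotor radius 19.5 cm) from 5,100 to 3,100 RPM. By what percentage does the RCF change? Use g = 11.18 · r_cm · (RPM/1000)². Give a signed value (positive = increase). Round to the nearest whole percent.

-63%

RCF ∝ N², so the ratio is (3100/5100)² = (0.607843)² = 0.3695.
Change = 0.3695 − 1 = -0.6305 → -63.1%.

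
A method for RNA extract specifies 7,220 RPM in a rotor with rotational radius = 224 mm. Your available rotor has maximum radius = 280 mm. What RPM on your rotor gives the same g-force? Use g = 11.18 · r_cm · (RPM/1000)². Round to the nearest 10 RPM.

Original rotor: r = 224 mm = 22.4 cm
RCF_original = 11.18 × 22.4 × (7.22)² = 11.18 × 22.4 × 52.1284 ≈ 13,054.6 × g
Your rotor: r = 280 mm = 28.0 cm
13,054.6 = 11.18 × 28 × (N/1000)²
(N/1000)² = 13,054.6 / 313.04 = 41.70266
N = 1000 × √41.70266 ≈ 6,457.8

6460 RPM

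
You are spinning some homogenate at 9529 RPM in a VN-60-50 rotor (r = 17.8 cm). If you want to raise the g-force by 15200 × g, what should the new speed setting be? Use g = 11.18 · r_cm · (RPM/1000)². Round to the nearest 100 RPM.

Current RCF = 11.18 × 17.8 × (9.529)² = 11.18 × 17.8 × 90.801841 ≈ 18,069.9 × g
Target RCF = 18,069.9 + 15,200 = 33,269.9 × g
(N/1000)² = 33,269.9 / 199.004 = 167.1821
N = 1000 × √167.1821 ≈ 12,929.9

12900 RPM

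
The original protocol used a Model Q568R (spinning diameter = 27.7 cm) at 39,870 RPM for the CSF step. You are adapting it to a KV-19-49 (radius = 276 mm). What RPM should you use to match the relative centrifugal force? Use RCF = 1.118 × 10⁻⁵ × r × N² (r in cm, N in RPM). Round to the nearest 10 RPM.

≈ 28240 RPM

Original rotor: r = 27.7 / 2 = 13.85 cm
RCF_original = 1.118 × 10⁻⁵ × 13.85 × (39870)² = 1.118 × 10⁻⁵ × 13.85 × 1,589,616,900 ≈ 246,141 × g
Your rotor: r = 276 mm = 27.6 cm
246,141 = 1.118 × 10⁻⁵ × 27.6 × N²
N² = 246,141 / (30.8568 × 10⁻⁵) = 797,688,030
N ≈ √797,688,030 ≈ 28,243.4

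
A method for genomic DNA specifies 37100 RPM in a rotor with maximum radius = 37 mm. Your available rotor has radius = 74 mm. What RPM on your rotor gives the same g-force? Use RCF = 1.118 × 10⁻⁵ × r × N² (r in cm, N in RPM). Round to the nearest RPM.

Original rotor: r = 37 mm = 3.7 cm
RCF = 1.118 × 10⁻⁵ × r × N²
RCF_original = 1.118 × 10⁻⁵ × 3.7 × (37100)² = 1.118 × 10⁻⁵ × 3.7 × 1,376,410,000 ≈ 56,936.6 × g
Your rotor: r = 74 mm = 7.4 cm
56,936.6 = 1.118 × 10⁻⁵ × 7.4 × N²
N² = 56,936.6 / (8.2732 × 10⁻⁵) = 688,205,289
N ≈ √688,205,289 ≈ 26,233.7

26234 RPM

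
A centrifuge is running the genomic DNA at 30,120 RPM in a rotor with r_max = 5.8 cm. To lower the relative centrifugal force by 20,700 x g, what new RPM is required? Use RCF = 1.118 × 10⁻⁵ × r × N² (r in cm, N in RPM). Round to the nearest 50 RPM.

Current RCF = 1.118 × 10⁻⁵ × 5.8 × (30120)² = 1.118 × 10⁻⁵ × 5.8 × 907,214,400 ≈ 58,827.4 × g
Target RCF = 58,827.4 − 20,700 = 38,127.4 × g
N² = 38,127.4 / (6.4844 × 10⁻⁵) = 587,986,552
N ≈ √587,986,552 ≈ 24,248.4

≈ 24250 RPM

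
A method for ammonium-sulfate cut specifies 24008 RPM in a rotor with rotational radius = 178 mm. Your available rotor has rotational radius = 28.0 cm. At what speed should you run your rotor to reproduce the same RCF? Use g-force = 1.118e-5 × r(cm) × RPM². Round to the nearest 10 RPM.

Original rotor: r = 178 mm = 17.8 cm
RCF = 1.118 × 10⁻⁵ × r × N²
RCF_original = 1.118 × 10⁻⁵ × 17.8 × (24008)² = 1.118 × 10⁻⁵ × 17.8 × 576,384,064 ≈ 114,702.7 × g
114,702.7 = 1.118 × 10⁻⁵ × 28 × N²
N² = 114,702.7 / (31.304 × 10⁻⁵) = 366,415,474
N ≈ √366,415,474 ≈ 19,142.0

≈ 19140 RPM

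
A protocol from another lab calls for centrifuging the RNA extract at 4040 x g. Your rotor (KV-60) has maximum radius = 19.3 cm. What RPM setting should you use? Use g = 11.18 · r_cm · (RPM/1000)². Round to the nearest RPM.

RCF = 11.18 × r × (N/1000)²
4,040 = 11.18 × 19.3 × (N/1000)²
(N/1000)² = 4,040 / 215.774 = 18.72329
N = 1000 × √18.72329 ≈ 4,327.0

4327 RPM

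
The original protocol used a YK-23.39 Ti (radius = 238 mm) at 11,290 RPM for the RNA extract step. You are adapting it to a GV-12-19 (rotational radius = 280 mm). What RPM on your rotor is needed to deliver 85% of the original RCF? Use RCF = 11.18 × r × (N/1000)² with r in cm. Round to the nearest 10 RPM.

≈ 9600 RPM

Original rotor: r = 238 mm = 23.8 cm
RCF_original = 11.18 × 23.8 × (11.29)² = 11.18 × 23.8 × 127.4641 ≈ 33,916.2 × g
Target RCF = 0.85 × 33,916.2 ≈ 28,828.8 × g
Your rotor: r = 280 mm = 28.0 cm
28,828.8 = 11.18 × 28 × (N/1000)²
(N/1000)² = 28,828.8 / 313.04 = 92.09302
N = 1000 × √92.09302 ≈ 9,596.5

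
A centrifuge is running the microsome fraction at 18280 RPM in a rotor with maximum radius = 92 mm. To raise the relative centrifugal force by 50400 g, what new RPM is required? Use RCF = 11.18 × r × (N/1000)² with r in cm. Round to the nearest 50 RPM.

≈ 28700 RPM

r = 92 mm = 9.2 cm
Current RCF = 11.18 × 9.2 × (18.28)² = 11.18 × 9.2 × 334.1584 ≈ 34,370.2 × g
Target RCF = 34,370.2 + 50,400 = 84,770.2 × g
(N/1000)² = 84,770.2 / 102.856 = 824.1639
N = 1000 × √824.1639 ≈ 28,708.3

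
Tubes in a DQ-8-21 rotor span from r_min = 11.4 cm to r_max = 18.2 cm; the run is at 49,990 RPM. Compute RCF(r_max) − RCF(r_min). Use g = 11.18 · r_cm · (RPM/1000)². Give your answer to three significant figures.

RCF_max = 11.18 × 18.2 × (49.99)² = 11.18 × 18.2 × 2,499.0001 ≈ 508,486.5 × g
RCF_min = 11.18 × 11.4 × (49.99)² = 11.18 × 11.4 × 2,499.0001 ≈ 318,502.6 × g
ΔRCF = 508,486.5 − 318,502.6 = 189,983.9

190000 g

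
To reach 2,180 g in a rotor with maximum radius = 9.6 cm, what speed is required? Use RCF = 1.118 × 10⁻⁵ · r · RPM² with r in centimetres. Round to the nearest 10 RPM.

≈ 4510 RPM

RCF = 1.118 × 10⁻⁵ × r × N²
2,180 = 1.118 × 10⁻⁵ × 9.6 × N²
N² = 2,180 / (10.7328 × 10⁻⁵) = 20,311,568
N ≈ √20,311,568 ≈ 4,506.8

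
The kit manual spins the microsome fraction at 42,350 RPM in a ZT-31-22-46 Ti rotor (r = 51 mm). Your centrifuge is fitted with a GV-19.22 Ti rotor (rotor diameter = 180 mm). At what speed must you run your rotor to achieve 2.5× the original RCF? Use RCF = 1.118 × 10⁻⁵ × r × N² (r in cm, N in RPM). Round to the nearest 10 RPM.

Original rotor: r = 51 mm = 5.1 cm
RCF_original = 1.118 × 10⁻⁵ × 5.1 × (42350)² = 1.118 × 10⁻⁵ × 5.1 × 1,793,522,500 ≈ 102,263.1 × g
Target RCF = 2.5 × 102,263.1 ≈ 255,657.8 × g
Your rotor: r = 180 mm / 2 = 90 mm = 9 cm
255,657.8 = 1.118 × 10⁻⁵ × 9 × N²
N² = 255,657.8 / (10.062 × 10⁻⁵) = 2,540,824,886
N ≈ √2,540,824,886 ≈ 50,406.6

≈ 50410 RPM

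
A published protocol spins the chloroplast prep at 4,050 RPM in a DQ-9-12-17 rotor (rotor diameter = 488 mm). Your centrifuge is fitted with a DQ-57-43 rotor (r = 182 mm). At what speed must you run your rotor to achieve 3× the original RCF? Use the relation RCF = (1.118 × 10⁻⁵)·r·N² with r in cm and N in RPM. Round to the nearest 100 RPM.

Original rotor: r = 488 mm / 2 = 244 mm = 24.4 cm
RCF_original = 1.118 × 10⁻⁵ × 24.4 × (4050)² = 1.118 × 10⁻⁵ × 24.4 × 16,402,500 ≈ 4,474.5 × g
Target RCF = 3 × 4,474.5 ≈ 13,423.5 × g
Your rotor: r = 182 mm = 18.2 cm
13,423.5 = 1.118 × 10⁻⁵ × 18.2 × N²
N² = 13,423.5 / (20.3476 × 10⁻⁵) = 65,970,925
N ≈ √65,970,925 ≈ 8,122.2

≈ 8100 RPM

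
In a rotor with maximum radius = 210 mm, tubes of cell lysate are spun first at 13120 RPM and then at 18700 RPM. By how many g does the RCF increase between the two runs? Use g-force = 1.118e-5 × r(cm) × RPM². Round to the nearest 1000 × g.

r = 210 mm = 21.0 cm
RCF₁ = 1.118 × 10⁻⁵ × 21 × (13120)² = 1.118 × 10⁻⁵ × 21 × 172,134,400 ≈ 40,413.7 × g
RCF₂ = 1.118 × 10⁻⁵ × 21 × (18700)² = 1.118 × 10⁻⁵ × 21 × 349,690,000 ≈ 82,100.2 × g
Increase = 82,100.2 − 40,413.7 = 41,686.5

≈ 42000 g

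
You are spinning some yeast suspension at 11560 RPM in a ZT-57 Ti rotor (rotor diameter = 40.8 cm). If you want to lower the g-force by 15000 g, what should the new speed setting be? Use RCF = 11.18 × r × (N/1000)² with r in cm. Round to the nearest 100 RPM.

r = 40.8 / 2 = 20.4 cm
Current RCF = 11.18 × 20.4 × (11.56)² = 11.18 × 20.4 × 133.6336 ≈ 30,478.1 × g
Target RCF = 30,478.1 − 15,000 = 15,478.1 × g
(N/1000)² = 15,478.1 / 228.072 = 67.86497
N = 1000 × √67.86497 ≈ 8,238.0

≈ 8200 RPM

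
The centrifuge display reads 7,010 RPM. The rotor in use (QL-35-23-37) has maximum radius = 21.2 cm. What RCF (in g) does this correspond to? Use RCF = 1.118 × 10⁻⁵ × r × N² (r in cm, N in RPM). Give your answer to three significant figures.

11600 g

RCF = 1.118 × 10⁻⁵ × r × N²
RCF = 1.118 × 10⁻⁵ × 21.2 × (7010)² = 1.118 × 10⁻⁵ × 21.2 × 49,140,100 ≈ 11,647 × g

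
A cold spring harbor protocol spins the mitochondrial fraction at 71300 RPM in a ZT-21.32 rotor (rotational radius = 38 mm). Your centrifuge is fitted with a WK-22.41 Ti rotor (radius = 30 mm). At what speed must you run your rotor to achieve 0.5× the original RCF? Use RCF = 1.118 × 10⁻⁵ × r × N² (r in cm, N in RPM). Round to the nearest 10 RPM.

Original rotor: r = 38 mm = 3.8 cm
RCF_original = 1.118 × 10⁻⁵ × 3.8 × (71300)² = 1.118 × 10⁻⁵ × 3.8 × 5,083,690,000 ≈ 215,975.5 × g
Target RCF = 0.5 × 215,975.5 ≈ 107,987.8 × g
Your rotor: r = 30 mm = 3.0 cm
107,987.8 = 1.118 × 10⁻⁵ × 3 × N²
N² = 107,987.8 / (3.354 × 10⁻⁵) = 3,219,672,033
N ≈ √3,219,672,033 ≈ 56,742.2

56740 RPM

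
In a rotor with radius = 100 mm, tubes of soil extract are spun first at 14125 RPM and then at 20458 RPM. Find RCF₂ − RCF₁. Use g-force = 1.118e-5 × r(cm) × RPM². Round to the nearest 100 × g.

24500 x g

r = 100 mm = 10.0 cm
RCF₁ = 1.118 × 10⁻⁵ × 10 × (14125)² = 1.118 × 10⁻⁵ × 10 × 199,515,625 ≈ 22,305.8 × g
RCF₂ = 1.118 × 10⁻⁵ × 10 × (20458)² = 1.118 × 10⁻⁵ × 10 × 418,529,764 ≈ 46,791.6 × g
Increase = 46,791.6 − 22,305.8 = 24,485.8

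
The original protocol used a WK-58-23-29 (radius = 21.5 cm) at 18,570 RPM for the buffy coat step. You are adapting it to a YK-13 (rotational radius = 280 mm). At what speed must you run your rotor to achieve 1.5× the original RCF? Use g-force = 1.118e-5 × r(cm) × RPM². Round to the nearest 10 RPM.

≈ 19930 RPM

RCF = 1.118 × 10⁻⁵ × r × N²
RCF_original = 1.118 × 10⁻⁵ × 21.5 × (18570)² = 1.118 × 10⁻⁵ × 21.5 × 344,844,900 ≈ 82,890.4 × g
Target RCF = 1.5 × 82,890.4 ≈ 124,335.6 × g
Your rotor: r = 280 mm = 28.0 cm
124,335.6 = 1.118 × 10⁻⁵ × 28 × N²
N² = 124,335.6 / (31.304 × 10⁻⁵) = 397,187,580
N ≈ √397,187,580 ≈ 19,929.6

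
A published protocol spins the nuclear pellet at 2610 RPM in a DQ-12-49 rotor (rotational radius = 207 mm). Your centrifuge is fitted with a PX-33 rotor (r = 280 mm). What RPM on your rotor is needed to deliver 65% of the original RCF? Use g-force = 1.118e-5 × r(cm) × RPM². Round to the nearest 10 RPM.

1810 RPM

Original rotor: r = 207 mm = 20.7 cm
RCF = 1.118 × 10⁻⁵ × r × N²
RCF_original = 1.118 × 10⁻⁵ × 20.7 × (2610)² = 1.118 × 10⁻⁵ × 20.7 × 6,812,100 ≈ 1,576.5 × g
Target RCF = 0.65 × 1,576.5 ≈ 1,024.7 × g
Your rotor: r = 280 mm = 28.0 cm
1,024.7 = 1.118 × 10⁻⁵ × 28 × N²
N² = 1,024.7 / (31.304 × 10⁻⁵) = 3,273,384
N ≈ √3,273,384 ≈ 1,809.2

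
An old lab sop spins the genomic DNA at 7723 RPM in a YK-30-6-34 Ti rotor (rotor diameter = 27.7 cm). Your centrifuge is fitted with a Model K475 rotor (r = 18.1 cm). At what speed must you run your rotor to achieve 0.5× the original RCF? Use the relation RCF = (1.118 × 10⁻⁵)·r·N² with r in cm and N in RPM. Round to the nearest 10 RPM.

Original rotor: r = 27.7 / 2 = 13.85 cm
RCF_original = 1.118 × 10⁻⁵ × 13.85 × (7723)² = 1.118 × 10⁻⁵ × 13.85 × 59,644,729 ≈ 9,235.6 × g
Target RCF = 0.5 × 9,235.6 ≈ 4,617.8 × g
4,617.8 = 1.118 × 10⁻⁵ × 18.1 × N²
N² = 4,617.8 / (20.2358 × 10⁻⁵) = 22,819,953
N ≈ √22,819,953 ≈ 4,777.0

4780 RPM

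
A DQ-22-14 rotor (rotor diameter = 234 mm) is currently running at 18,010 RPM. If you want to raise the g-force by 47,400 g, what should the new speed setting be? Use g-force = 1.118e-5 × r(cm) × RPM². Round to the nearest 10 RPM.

r = 234 mm / 2 = 117 mm = 11.7 cm
Current RCF = 1.118 × 10⁻⁵ × 11.7 × (18010)² = 1.118 × 10⁻⁵ × 11.7 × 324,360,100 ≈ 42,428.2 × g
Target RCF = 42,428.2 + 47,400 = 89,828.2 × g
N² = 89,828.2 / (13.0806 × 10⁻⁵) = 686,728,438
N ≈ √686,728,438 ≈ 26,205.5

≈ 26210 RPM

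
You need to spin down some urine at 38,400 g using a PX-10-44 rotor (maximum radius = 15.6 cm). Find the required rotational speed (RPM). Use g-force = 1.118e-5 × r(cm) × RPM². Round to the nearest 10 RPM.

RCF = 1.118 × 10⁻⁵ × r × N²
38,400 = 1.118 × 10⁻⁵ × 15.6 × N²
N² = 38,400 / (17.4408 × 10⁻⁵) = 220,173,387
N ≈ √220,173,387 ≈ 14,838.2

14840 RPM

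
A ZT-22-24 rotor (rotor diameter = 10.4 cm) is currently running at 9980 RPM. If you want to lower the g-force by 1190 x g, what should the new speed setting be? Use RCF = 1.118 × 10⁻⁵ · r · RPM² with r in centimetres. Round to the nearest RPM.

8896 RPM

r = 10.4 / 2 = 5.2 cm
Current RCF = 1.118 × 10⁻⁵ × 5.2 × (9980)² = 1.118 × 10⁻⁵ × 5.2 × 99,600,400 ≈ 5,790.4 × g
Target RCF = 5,790.4 − 1,190 = 4,600.4 × g
N² = 4,600.4 / (5.8136 × 10⁻⁵) = 79,131,691
N ≈ √79,131,691 ≈ 8,895.6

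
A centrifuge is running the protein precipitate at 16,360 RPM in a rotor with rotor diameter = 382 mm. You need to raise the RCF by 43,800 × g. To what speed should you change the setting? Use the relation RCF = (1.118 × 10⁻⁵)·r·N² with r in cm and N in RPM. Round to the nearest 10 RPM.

N₂ ≈ 21740 RPM

r = 382 mm / 2 = 191 mm = 19.1 cm
Current RCF = 1.118 × 10⁻⁵ × 19.1 × (16360)² = 1.118 × 10⁻⁵ × 19.1 × 267,649,600 ≈ 57,153.4 × g
Target RCF = 57,153.4 + 43,800 = 100,953.4 × g
N² = 100,953.4 / (21.3538 × 10⁻⁵) = 472,765,503
N ≈ √472,765,503 ≈ 21,743.2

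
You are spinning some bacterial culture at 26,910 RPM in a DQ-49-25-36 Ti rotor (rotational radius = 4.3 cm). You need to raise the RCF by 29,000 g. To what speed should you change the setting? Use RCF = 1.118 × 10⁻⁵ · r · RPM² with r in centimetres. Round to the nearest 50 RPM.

≈ 36450 RPM

Current RCF = 1.118 × 10⁻⁵ × 4.3 × (26910)² = 1.118 × 10⁻⁵ × 4.3 × 724,148,100 ≈ 34,812.7 × g
Target RCF = 34,812.7 + 29,000 = 63,812.7 × g
N² = 63,812.7 / (4.8074 × 10⁻⁵) = 1,327,384,865
N ≈ √1,327,384,865 ≈ 36,433.3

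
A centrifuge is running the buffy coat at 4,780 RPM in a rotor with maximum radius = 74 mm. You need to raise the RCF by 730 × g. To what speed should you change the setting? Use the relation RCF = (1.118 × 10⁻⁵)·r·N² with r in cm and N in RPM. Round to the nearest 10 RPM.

r = 74 mm = 7.4 cm
Current RCF = 1.118 × 10⁻⁵ × 7.4 × (4780)² = 1.118 × 10⁻⁵ × 7.4 × 22,848,400 ≈ 1,890.3 × g
Target RCF = 1,890.3 + 730 = 2,620.3 × g
N² = 2,620.3 / (8.2732 × 10⁻⁵) = 31,672,146
N ≈ √31,672,146 ≈ 5,627.8

N₂ ≈ 5630 RPM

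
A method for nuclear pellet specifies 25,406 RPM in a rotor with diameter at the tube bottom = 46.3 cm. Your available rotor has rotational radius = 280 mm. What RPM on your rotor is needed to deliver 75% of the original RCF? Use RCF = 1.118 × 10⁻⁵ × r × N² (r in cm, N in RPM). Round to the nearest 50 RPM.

≈ 20000 RPM

Original rotor: r = 46.3 / 2 = 23.15 cm
RCF = 1.118 × 10⁻⁵ × r × N²
RCF_original = 1.118 × 10⁻⁵ × 23.15 × (25406)² = 1.118 × 10⁻⁵ × 23.15 × 645,464,836 ≈ 167,057.3 × g
Target RCF = 0.75 × 167,057.3 ≈ 125,293 × g
Your rotor: r = 280 mm = 28.0 cm
125,293 = 1.118 × 10⁻⁵ × 28 × N²
N² = 125,293 / (31.304 × 10⁻⁵) = 400,245,975
N ≈ √400,245,975 ≈ 20,006.1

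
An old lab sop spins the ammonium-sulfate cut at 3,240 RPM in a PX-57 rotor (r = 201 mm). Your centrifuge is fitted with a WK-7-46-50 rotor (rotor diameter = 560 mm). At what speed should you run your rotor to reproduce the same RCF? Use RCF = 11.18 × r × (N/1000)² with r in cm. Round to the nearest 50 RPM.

≈ 2750 RPM

Original rotor: r = 201 mm = 20.1 cm
RCF_original = 11.18 × 20.1 × (3.24)² = 11.18 × 20.1 × 10.4976 ≈ 2,359 × g
Your rotor: r = 560 mm / 2 = 280 mm = 28 cm
2,359 = 11.18 × 28 × (N/1000)²
(N/1000)² = 2,359 / 313.04 = 7.535778
N = 1000 × √7.535778 ≈ 2,745.1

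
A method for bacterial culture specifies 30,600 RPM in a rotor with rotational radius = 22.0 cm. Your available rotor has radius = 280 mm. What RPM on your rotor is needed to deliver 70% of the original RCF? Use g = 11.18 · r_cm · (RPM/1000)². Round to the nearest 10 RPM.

RCF_original = 11.18 × 22 × (30.6)² = 11.18 × 22 × 936.36 ≈ 230,307.1 × g
Target RCF = 0.7 × 230,307.1 ≈ 161,215 × g
Your rotor: r = 280 mm = 28.0 cm
161,215 = 11.18 × 28 × (N/1000)²
(N/1000)² = 161,215 / 313.04 = 514.9981
N = 1000 × √514.9981 ≈ 22,693.6

22690 RPM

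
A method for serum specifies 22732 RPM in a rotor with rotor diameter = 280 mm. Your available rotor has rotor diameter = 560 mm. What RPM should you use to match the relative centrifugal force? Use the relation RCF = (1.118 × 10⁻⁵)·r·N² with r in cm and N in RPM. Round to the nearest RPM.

16074 RPM

Original rotor: r = 280 mm / 2 = 140 mm = 14 cm
RCF = 1.118 × 10⁻⁵ × r × N²
RCF_original = 1.118 × 10⁻⁵ × 14 × (22732)² = 1.118 × 10⁻⁵ × 14 × 516,743,824 ≈ 80,880.7 × g
Your rotor: r = 560 mm / 2 = 280 mm = 28 cm
80,880.7 = 1.118 × 10⁻⁵ × 28 × N²
N² = 80,880.7 / (31.304 × 10⁻⁵) = 258,371,774
N ≈ √258,371,774 ≈ 16,073.9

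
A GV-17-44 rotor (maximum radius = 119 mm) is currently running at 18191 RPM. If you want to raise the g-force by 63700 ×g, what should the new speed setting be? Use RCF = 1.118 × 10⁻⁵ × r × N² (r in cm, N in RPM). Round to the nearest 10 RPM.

N₂ ≈ 28460 RPM

r = 119 mm = 11.9 cm
Current RCF = 1.118 × 10⁻⁵ × 11.9 × (18191)² = 1.118 × 10⁻⁵ × 11.9 × 330,912,481 ≈ 44,025.3 × g
Target RCF = 44,025.3 + 63,700 = 107,725.3 × g
N² = 107,725.3 / (13.3042 × 10⁻⁵) = 809,708,964
N ≈ √809,708,964 ≈ 28,455.4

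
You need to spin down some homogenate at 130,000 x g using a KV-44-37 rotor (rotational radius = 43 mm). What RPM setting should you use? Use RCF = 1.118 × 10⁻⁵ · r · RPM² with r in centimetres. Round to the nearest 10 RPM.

r = 43 mm = 4.3 cm
RCF = 1.118 × 10⁻⁵ × r × N²
130,000 = 1.118 × 10⁻⁵ × 4.3 × N²
N² = 130,000 / (4.8074 × 10⁻⁵) = 2,704,164,413
N ≈ √2,704,164,413 ≈ 52,001.6

52000 RPM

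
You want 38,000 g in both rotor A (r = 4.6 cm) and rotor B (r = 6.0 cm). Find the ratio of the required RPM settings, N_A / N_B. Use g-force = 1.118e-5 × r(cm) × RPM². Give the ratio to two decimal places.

1.14

At fixed RCF, N ∝ 1/√r, so N_A/N_B = √(r_B/r_A) = √(6.0/4.6) = √1.304348 = 1.1421.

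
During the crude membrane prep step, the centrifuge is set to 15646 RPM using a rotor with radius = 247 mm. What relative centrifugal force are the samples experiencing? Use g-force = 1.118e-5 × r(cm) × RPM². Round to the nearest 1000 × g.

r = 247 mm = 24.7 cm
RCF = 1.118 × 10⁻⁵ × 24.7 × (15646)² = 1.118 × 10⁻⁵ × 24.7 × 244,797,316 ≈ 67,599.8 × g

68000 ×g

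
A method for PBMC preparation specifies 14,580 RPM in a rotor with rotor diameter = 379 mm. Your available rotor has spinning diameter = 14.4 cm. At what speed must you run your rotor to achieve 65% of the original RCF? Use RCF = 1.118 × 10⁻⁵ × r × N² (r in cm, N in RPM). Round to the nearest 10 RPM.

≈ 19070 RPM

Original rotor: r = 379 mm / 2 = 189.5 mm = 18.95 cm
RCF_original = 1.118 × 10⁻⁵ × 18.95 × (14580)² = 1.118 × 10⁻⁵ × 18.95 × 212,576,400 ≈ 45,036.6 × g
Target RCF = 0.65 × 45,036.6 ≈ 29,273.8 × g
Your rotor: r = 14.4 / 2 = 7.2 cm
29,273.8 = 1.118 × 10⁻⁵ × 7.2 × N²
N² = 29,273.8 / (8.0496 × 10⁻⁵) = 363,667,760
N ≈ √363,667,760 ≈ 19,070.1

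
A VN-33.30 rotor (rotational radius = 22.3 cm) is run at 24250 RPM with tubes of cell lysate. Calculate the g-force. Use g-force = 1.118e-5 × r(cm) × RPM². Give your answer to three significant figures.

RCF = 1.118 × 10⁻⁵ × r × N²
RCF = 1.118 × 10⁻⁵ × 22.3 × (24250)² = 1.118 × 10⁻⁵ × 22.3 × 588,062,500 ≈ 146,612.2 × g

147000 g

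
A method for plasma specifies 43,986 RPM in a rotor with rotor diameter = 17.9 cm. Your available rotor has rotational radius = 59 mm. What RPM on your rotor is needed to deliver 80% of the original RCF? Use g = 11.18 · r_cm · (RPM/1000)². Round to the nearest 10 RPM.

Original rotor: r = 17.9 / 2 = 8.95 cm
RCF_original = 11.18 × 8.95 × (43.986)² = 11.18 × 8.95 × 1,934.768196 ≈ 193,594.8 × g
Target RCF = 0.8 × 193,594.8 ≈ 154,875.8 × g
Your rotor: r = 59 mm = 5.9 cm
154,875.8 = 11.18 × 5.9 × (N/1000)²
(N/1000)² = 154,875.8 / 65.962 = 2347.955
N = 1000 × √2347.955 ≈ 48,455.7

≈ 48460 RPM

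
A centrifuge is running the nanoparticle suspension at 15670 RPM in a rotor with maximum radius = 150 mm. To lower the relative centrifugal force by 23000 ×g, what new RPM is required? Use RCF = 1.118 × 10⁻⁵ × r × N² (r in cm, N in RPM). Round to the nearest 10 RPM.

r = 150 mm = 15.0 cm
Current RCF = 1.118 × 10⁻⁵ × 15 × (15670)² = 1.118 × 10⁻⁵ × 15 × 245,548,900 ≈ 41,178.6 × g
Target RCF = 41,178.6 − 23,000 = 18,178.6 × g
N² = 18,178.6 / (16.77 × 10⁻⁵) = 108,399,523
N ≈ √108,399,523 ≈ 10,411.5

N₂ ≈ 10410 RPM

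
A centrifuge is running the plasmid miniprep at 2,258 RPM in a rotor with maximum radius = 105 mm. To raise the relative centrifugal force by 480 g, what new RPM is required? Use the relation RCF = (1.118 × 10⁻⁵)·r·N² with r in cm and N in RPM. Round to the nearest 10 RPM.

3030 RPM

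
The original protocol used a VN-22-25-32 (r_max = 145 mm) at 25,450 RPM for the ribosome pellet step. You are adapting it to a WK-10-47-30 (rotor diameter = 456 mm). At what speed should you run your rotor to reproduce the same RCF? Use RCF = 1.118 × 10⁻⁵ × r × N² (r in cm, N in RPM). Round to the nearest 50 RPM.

Original rotor: r = 145 mm = 14.5 cm
RCF_original = 1.118 × 10⁻⁵ × 14.5 × (25450)² = 1.118 × 10⁻⁵ × 14.5 × 647,702,500 ≈ 104,999.1 × g
Your rotor: r = 456 mm / 2 = 228 mm = 22.8 cm
104,999.1 = 1.118 × 10⁻⁵ × 22.8 × N²
N² = 104,999.1 / (25.4904 × 10⁻⁵) = 411,916,251
N ≈ √411,916,251 ≈ 20,295.7

≈ 20300 RPM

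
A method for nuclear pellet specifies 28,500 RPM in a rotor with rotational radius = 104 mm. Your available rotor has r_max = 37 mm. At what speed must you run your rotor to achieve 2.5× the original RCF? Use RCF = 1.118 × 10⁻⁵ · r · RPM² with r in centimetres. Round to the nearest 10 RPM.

Original rotor: r = 104 mm = 10.4 cm
RCF_original = 1.118 × 10⁻⁵ × 10.4 × (28500)² = 1.118 × 10⁻⁵ × 10.4 × 812,250,000 ≈ 94,441.9 × g
Target RCF = 2.5 × 94,441.9 ≈ 236,104.8 × g
Your rotor: r = 37 mm = 3.7 cm
236,104.8 = 1.118 × 10⁻⁵ × 3.7 × N²
N² = 236,104.8 / (4.1366 × 10⁻⁵) = 5,707,701,977
N ≈ √5,707,701,977 ≈ 75,549.3

≈ 75550 RPM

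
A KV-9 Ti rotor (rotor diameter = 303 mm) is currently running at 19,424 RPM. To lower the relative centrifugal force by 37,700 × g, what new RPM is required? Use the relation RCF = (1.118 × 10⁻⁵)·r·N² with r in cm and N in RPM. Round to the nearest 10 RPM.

r = 303 mm / 2 = 151.5 mm = 15.15 cm
Current RCF = 1.118 × 10⁻⁵ × 15.15 × (19424)² = 1.118 × 10⁻⁵ × 15.15 × 377,291,776 ≈ 63,904.5 × g
Target RCF = 63,904.5 − 37,700 = 26,204.5 × g
N² = 26,204.5 / (16.9377 × 10⁻⁵) = 154,711,088
N ≈ √154,711,088 ≈ 12,438.3

≈ 12440 RPM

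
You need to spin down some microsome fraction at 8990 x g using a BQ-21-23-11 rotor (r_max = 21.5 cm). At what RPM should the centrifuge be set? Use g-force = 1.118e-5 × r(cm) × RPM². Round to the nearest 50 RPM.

N ≈ 6100 RPM

8,990 = 1.118 × 10⁻⁵ × 21.5 × N²
N² = 8,990 / (24.037 × 10⁻⁵) = 37,400,674
N ≈ √37,400,674 ≈ 6,115.6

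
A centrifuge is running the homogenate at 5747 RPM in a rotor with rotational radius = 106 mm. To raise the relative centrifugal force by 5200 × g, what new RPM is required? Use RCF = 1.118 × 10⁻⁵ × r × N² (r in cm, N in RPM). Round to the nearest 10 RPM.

N₂ ≈ 8770 RPM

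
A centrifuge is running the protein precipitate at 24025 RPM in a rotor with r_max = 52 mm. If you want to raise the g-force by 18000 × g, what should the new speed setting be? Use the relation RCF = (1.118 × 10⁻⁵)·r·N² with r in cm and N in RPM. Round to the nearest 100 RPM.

N₂ ≈ 29800 RPM

r = 52 mm = 5.2 cm
Current RCF = 1.118 × 10⁻⁵ × 5.2 × (24025)² = 1.118 × 10⁻⁵ × 5.2 × 577,200,625 ≈ 33,556.1 × g
Target RCF = 33,556.1 + 18,000 = 51,556.1 × g
N² = 51,556.1 / (5.8136 × 10⁻⁵) = 886,818,839
N ≈ √886,818,839 ≈ 29,779.5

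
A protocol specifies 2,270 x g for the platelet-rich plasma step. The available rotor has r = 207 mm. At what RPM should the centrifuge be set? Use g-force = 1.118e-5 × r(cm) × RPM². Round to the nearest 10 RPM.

3130 RPM

r = 207 mm = 20.7 cm
2,270 = 1.118 × 10⁻⁵ × 20.7 × N²
N² = 2,270 / (23.1426 × 10⁻⁵) = 9,808,751
N ≈ √9,808,751 ≈ 3,131.9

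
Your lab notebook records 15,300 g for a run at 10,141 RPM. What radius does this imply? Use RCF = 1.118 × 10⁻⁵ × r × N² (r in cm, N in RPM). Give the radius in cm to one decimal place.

r ≈ 13.3 cm

15300 = 1.118 × 10⁻⁵ × r × (10141)²
r = 15300 / (1.118 × 10⁻⁵ × 102,839,881) = 15300 / 1149.75 ≈ 13.307 cm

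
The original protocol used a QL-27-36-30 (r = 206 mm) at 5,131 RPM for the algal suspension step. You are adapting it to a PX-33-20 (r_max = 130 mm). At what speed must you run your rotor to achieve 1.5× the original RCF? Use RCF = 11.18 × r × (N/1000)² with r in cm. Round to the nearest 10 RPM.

7910 RPM

Original rotor: r = 206 mm = 20.6 cm
RCF_original = 11.18 × 20.6 × (5.131)² = 11.18 × 20.6 × 26.327161 ≈ 6,063.4 × g
Target RCF = 1.5 × 6,063.4 ≈ 9,095.1 × g
Your rotor: r = 130 mm = 13.0 cm
9,095.1 = 11.18 × 13 × (N/1000)²
(N/1000)² = 9,095.1 / 145.34 = 62.57809
N = 1000 × √62.57809 ≈ 7,910.6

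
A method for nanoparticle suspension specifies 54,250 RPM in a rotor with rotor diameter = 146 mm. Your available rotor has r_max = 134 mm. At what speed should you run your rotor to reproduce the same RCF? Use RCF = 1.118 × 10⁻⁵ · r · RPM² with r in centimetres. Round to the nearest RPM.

≈ 40041 RPM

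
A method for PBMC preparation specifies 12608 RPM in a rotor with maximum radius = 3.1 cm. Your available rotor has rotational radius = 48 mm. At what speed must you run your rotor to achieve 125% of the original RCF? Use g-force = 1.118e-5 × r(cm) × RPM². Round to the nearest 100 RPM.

RCF_original = 1.118 × 10⁻⁵ × 3.1 × (12608)² = 1.118 × 10⁻⁵ × 3.1 × 158,961,664 ≈ 5,509.3 × g
Target RCF = 1.25 × 5,509.3 ≈ 6,886.6 × g
Your rotor: r = 48 mm = 4.8 cm
6,886.6 = 1.118 × 10⁻⁵ × 4.8 × N²
N² = 6,886.6 / (5.3664 × 10⁻⁵) = 128,328,116
N ≈ √128,328,116 ≈ 11,328.2

11300 RPM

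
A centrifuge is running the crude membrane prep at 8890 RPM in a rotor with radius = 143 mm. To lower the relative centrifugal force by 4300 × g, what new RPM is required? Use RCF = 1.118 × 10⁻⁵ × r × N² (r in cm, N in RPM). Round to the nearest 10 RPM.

r = 143 mm = 14.3 cm
Current RCF = 1.118 × 10⁻⁵ × 14.3 × (8890)² = 1.118 × 10⁻⁵ × 14.3 × 79,032,100 ≈ 12,635.2 × g
Target RCF = 12,635.2 − 4,300 = 8,335.2 × g
N² = 8,335.2 / (15.9874 × 10⁻⁵) = 52,136,057
N ≈ √52,136,057 ≈ 7,220.5

N₂ ≈ 7220 RPM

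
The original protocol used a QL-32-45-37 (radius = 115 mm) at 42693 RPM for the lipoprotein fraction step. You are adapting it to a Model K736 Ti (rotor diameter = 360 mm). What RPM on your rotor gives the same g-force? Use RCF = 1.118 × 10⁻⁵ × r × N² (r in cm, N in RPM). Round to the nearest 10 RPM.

Original rotor: r = 115 mm = 11.5 cm
RCF_original = 1.118 × 10⁻⁵ × 11.5 × (42693)² = 1.118 × 10⁻⁵ × 11.5 × 1,822,692,249 ≈ 234,343.5 × g
Your rotor: r = 360 mm / 2 = 180 mm = 18 cm
234,343.5 = 1.118 × 10⁻⁵ × 18 × N²
N² = 234,343.5 / (20.124 × 10⁻⁵) = 1,164,497,615
N ≈ √1,164,497,615 ≈ 34,124.7

34120 RPM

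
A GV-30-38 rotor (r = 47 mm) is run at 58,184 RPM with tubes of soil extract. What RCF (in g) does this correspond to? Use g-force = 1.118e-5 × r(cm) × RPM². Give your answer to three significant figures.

r = 47 mm = 4.7 cm
RCF = 1.118 × 10⁻⁵ × r × N²
RCF = 1.118 × 10⁻⁵ × 4.7 × (58184)² = 1.118 × 10⁻⁵ × 4.7 × 3,385,377,856 ≈ 177,888.1 × g

RCF ≈ 178000 g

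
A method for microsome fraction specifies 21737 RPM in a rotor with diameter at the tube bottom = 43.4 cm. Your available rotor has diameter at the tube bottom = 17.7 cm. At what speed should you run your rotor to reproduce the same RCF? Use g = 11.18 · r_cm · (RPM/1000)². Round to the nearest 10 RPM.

Original rotor: r = 43.4 / 2 = 21.7 cm
RCF_original = 11.18 × 21.7 × (21.737)² = 11.18 × 21.7 × 472.497169 ≈ 114,630.6 × g
Your rotor: r = 17.7 / 2 = 8.85 cm
114,630.6 = 11.18 × 8.85 × (N/1000)²
(N/1000)² = 114,630.6 / 98.943 = 1158.552
N = 1000 × √1158.552 ≈ 34,037.5

34040 RPM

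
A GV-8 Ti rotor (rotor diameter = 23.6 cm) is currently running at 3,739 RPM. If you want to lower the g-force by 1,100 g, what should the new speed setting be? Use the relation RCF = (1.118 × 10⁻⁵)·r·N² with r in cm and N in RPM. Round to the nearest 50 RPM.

r = 23.6 / 2 = 11.8 cm
Current RCF = 1.118 × 10⁻⁵ × 11.8 × (3739)² = 1.118 × 10⁻⁵ × 11.8 × 13,980,121 ≈ 1,844.3 × g
Target RCF = 1,844.3 − 1,100 = 744.3 × g
N² = 744.3 / (13.1924 × 10⁻⁵) = 5,641,885
N ≈ √5,641,885 ≈ 2,375.3

N₂ ≈ 2400 RPM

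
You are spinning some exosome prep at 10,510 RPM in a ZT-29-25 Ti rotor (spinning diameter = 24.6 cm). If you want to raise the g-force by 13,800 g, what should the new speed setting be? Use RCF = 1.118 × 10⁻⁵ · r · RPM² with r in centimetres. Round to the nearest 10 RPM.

14520 RPM

r = 24.6 / 2 = 12.3 cm
Current RCF = 1.118 × 10⁻⁵ × 12.3 × (10510)² = 1.118 × 10⁻⁵ × 12.3 × 110,460,100 ≈ 15,189.8 × g
Target RCF = 15,189.8 + 13,800 = 28,989.8 × g
N² = 28,989.8 / (13.7514 × 10⁻⁵) = 210,813,444
N ≈ √210,813,444 ≈ 14,519.4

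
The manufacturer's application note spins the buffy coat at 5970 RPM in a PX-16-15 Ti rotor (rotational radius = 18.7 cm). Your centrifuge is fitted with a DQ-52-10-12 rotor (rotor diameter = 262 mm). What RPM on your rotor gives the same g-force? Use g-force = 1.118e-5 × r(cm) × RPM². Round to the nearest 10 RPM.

7130 RPM

RCF = 1.118 × 10⁻⁵ × r × N²
RCF_original = 1.118 × 10⁻⁵ × 18.7 × (5970)² = 1.118 × 10⁻⁵ × 18.7 × 35,640,900 ≈ 7,451.3 × g
Your rotor: r = 262 mm / 2 = 131 mm = 13.1 cm
7,451.3 = 1.118 × 10⁻⁵ × 13.1 × N²
N² = 7,451.3 / (14.6458 × 10⁻⁵) = 50,876,702
N ≈ √50,876,702 ≈ 7,132.8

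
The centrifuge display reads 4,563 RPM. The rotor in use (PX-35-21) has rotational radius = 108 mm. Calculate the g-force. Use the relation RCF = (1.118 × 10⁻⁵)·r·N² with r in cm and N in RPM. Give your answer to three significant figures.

r = 108 mm = 10.8 cm
RCF = 1.118 × 10⁻⁵ × r × N²
RCF = 1.118 × 10⁻⁵ × 10.8 × (4563)² = 1.118 × 10⁻⁵ × 10.8 × 20,820,969 ≈ 2,514 × g

2510 x g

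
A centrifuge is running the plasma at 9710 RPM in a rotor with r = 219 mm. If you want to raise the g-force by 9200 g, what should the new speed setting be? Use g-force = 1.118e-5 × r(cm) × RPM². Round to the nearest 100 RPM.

≈ 11500 RPM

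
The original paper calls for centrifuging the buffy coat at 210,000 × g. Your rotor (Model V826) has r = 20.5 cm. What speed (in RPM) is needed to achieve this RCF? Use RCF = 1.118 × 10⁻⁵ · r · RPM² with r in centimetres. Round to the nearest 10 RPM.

210,000 = 1.118 × 10⁻⁵ × 20.5 × N²
N² = 210,000 / (22.919 × 10⁻⁵) = 916,270,343
N ≈ √916,270,343 ≈ 30,270.0

30270 RPM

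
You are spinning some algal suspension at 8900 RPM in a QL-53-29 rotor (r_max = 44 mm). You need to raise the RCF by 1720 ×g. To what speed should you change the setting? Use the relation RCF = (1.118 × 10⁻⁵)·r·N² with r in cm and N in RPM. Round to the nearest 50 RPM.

10700 RPM

r = 44 mm = 4.4 cm
Current RCF = 1.118 × 10⁻⁵ × 4.4 × (8900)² = 1.118 × 10⁻⁵ × 4.4 × 79,210,000 ≈ 3,896.5 × g
Target RCF = 3,896.5 + 1,720 = 5,616.5 × g
N² = 5,616.5 / (4.9192 × 10⁻⁵) = 114,175,069
N ≈ √114,175,069 ≈ 10,685.3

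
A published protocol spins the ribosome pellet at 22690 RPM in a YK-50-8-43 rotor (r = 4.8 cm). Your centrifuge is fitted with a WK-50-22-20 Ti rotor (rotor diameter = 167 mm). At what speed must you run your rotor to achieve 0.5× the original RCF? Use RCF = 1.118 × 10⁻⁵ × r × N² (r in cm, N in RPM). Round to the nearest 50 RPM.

RCF = 1.118 × 10⁻⁵ × r × N²
RCF_original = 1.118 × 10⁻⁵ × 4.8 × (22690)² = 1.118 × 10⁻⁵ × 4.8 × 514,836,100 ≈ 27,628.2 × g
Target RCF = 0.5 × 27,628.2 ≈ 13,814.1 × g
Your rotor: r = 167 mm / 2 = 83.5 mm = 8.35 cm
13,814.1 = 1.118 × 10⁻⁵ × 8.35 × N²
N² = 13,814.1 / (9.3353 × 10⁻⁵) = 147,977,033
N ≈ √147,977,033 ≈ 12,164.6

≈ 12150 RPM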